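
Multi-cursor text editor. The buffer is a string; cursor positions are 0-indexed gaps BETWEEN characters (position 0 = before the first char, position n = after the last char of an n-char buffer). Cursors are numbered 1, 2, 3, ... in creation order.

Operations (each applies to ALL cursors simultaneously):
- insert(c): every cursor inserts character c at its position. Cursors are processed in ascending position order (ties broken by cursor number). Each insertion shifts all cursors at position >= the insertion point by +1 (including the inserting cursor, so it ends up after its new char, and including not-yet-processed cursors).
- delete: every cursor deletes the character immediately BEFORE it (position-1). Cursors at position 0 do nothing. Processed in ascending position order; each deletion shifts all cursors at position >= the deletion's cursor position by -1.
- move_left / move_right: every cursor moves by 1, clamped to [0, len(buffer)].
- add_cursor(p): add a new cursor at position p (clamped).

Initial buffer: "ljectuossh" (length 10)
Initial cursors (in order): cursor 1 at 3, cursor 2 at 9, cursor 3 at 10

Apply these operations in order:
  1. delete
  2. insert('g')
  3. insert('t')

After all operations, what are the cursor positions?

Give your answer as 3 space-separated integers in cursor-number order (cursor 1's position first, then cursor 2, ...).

After op 1 (delete): buffer="ljctuos" (len 7), cursors c1@2 c2@7 c3@7, authorship .......
After op 2 (insert('g')): buffer="ljgctuosgg" (len 10), cursors c1@3 c2@10 c3@10, authorship ..1.....23
After op 3 (insert('t')): buffer="ljgtctuosggtt" (len 13), cursors c1@4 c2@13 c3@13, authorship ..11.....2323

Answer: 4 13 13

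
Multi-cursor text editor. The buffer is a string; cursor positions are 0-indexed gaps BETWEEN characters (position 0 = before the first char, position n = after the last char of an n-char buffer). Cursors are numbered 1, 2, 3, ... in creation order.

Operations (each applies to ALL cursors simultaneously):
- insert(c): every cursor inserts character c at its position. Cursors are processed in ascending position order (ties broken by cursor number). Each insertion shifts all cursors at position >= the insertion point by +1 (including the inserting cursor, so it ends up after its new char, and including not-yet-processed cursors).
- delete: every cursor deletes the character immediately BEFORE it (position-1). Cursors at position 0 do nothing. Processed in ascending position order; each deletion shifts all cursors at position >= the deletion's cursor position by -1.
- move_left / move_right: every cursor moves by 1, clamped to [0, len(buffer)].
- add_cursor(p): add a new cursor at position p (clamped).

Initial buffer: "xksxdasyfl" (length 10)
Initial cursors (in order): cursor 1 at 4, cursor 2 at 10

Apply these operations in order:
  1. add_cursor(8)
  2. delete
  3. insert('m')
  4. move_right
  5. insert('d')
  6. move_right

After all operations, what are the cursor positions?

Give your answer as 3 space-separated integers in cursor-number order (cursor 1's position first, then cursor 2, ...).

Answer: 7 13 12

Derivation:
After op 1 (add_cursor(8)): buffer="xksxdasyfl" (len 10), cursors c1@4 c3@8 c2@10, authorship ..........
After op 2 (delete): buffer="xksdasf" (len 7), cursors c1@3 c3@6 c2@7, authorship .......
After op 3 (insert('m')): buffer="xksmdasmfm" (len 10), cursors c1@4 c3@8 c2@10, authorship ...1...3.2
After op 4 (move_right): buffer="xksmdasmfm" (len 10), cursors c1@5 c3@9 c2@10, authorship ...1...3.2
After op 5 (insert('d')): buffer="xksmddasmfdmd" (len 13), cursors c1@6 c3@11 c2@13, authorship ...1.1..3.322
After op 6 (move_right): buffer="xksmddasmfdmd" (len 13), cursors c1@7 c3@12 c2@13, authorship ...1.1..3.322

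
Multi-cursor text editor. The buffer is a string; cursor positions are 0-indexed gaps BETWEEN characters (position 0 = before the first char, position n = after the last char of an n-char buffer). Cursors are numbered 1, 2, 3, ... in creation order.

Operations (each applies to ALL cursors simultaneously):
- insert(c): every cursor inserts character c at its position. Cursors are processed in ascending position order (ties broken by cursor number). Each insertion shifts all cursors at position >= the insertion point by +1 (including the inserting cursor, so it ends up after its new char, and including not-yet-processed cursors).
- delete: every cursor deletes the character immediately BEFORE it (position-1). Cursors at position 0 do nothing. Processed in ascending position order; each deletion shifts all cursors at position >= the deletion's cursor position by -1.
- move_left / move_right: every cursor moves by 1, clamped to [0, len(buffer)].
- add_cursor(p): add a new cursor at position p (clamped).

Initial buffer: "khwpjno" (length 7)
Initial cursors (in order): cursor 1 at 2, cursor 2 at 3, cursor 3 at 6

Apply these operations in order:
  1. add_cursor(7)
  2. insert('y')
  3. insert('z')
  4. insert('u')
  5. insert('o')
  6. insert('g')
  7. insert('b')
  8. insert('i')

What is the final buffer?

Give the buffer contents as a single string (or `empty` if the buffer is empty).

After op 1 (add_cursor(7)): buffer="khwpjno" (len 7), cursors c1@2 c2@3 c3@6 c4@7, authorship .......
After op 2 (insert('y')): buffer="khywypjnyoy" (len 11), cursors c1@3 c2@5 c3@9 c4@11, authorship ..1.2...3.4
After op 3 (insert('z')): buffer="khyzwyzpjnyzoyz" (len 15), cursors c1@4 c2@7 c3@12 c4@15, authorship ..11.22...33.44
After op 4 (insert('u')): buffer="khyzuwyzupjnyzuoyzu" (len 19), cursors c1@5 c2@9 c3@15 c4@19, authorship ..111.222...333.444
After op 5 (insert('o')): buffer="khyzuowyzuopjnyzuooyzuo" (len 23), cursors c1@6 c2@11 c3@18 c4@23, authorship ..1111.2222...3333.4444
After op 6 (insert('g')): buffer="khyzuogwyzuogpjnyzuogoyzuog" (len 27), cursors c1@7 c2@13 c3@21 c4@27, authorship ..11111.22222...33333.44444
After op 7 (insert('b')): buffer="khyzuogbwyzuogbpjnyzuogboyzuogb" (len 31), cursors c1@8 c2@15 c3@24 c4@31, authorship ..111111.222222...333333.444444
After op 8 (insert('i')): buffer="khyzuogbiwyzuogbipjnyzuogbioyzuogbi" (len 35), cursors c1@9 c2@17 c3@27 c4@35, authorship ..1111111.2222222...3333333.4444444

Answer: khyzuogbiwyzuogbipjnyzuogbioyzuogbi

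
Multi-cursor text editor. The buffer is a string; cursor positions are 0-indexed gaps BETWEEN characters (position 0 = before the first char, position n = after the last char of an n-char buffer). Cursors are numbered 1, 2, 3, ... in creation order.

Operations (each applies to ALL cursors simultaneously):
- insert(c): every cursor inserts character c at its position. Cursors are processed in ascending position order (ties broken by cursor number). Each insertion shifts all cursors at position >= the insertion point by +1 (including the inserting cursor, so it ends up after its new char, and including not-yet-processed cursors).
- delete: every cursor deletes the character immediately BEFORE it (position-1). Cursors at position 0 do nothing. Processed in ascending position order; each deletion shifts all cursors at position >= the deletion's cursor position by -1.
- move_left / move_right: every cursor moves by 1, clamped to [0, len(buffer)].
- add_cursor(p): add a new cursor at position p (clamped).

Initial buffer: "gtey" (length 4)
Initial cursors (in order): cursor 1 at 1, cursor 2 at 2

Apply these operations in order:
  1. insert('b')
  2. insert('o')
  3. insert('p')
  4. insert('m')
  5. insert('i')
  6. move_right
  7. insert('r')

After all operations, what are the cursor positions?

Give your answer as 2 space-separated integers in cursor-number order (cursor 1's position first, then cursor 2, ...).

After op 1 (insert('b')): buffer="gbtbey" (len 6), cursors c1@2 c2@4, authorship .1.2..
After op 2 (insert('o')): buffer="gbotboey" (len 8), cursors c1@3 c2@6, authorship .11.22..
After op 3 (insert('p')): buffer="gboptbopey" (len 10), cursors c1@4 c2@8, authorship .111.222..
After op 4 (insert('m')): buffer="gbopmtbopmey" (len 12), cursors c1@5 c2@10, authorship .1111.2222..
After op 5 (insert('i')): buffer="gbopmitbopmiey" (len 14), cursors c1@6 c2@12, authorship .11111.22222..
After op 6 (move_right): buffer="gbopmitbopmiey" (len 14), cursors c1@7 c2@13, authorship .11111.22222..
After op 7 (insert('r')): buffer="gbopmitrbopmiery" (len 16), cursors c1@8 c2@15, authorship .11111.122222.2.

Answer: 8 15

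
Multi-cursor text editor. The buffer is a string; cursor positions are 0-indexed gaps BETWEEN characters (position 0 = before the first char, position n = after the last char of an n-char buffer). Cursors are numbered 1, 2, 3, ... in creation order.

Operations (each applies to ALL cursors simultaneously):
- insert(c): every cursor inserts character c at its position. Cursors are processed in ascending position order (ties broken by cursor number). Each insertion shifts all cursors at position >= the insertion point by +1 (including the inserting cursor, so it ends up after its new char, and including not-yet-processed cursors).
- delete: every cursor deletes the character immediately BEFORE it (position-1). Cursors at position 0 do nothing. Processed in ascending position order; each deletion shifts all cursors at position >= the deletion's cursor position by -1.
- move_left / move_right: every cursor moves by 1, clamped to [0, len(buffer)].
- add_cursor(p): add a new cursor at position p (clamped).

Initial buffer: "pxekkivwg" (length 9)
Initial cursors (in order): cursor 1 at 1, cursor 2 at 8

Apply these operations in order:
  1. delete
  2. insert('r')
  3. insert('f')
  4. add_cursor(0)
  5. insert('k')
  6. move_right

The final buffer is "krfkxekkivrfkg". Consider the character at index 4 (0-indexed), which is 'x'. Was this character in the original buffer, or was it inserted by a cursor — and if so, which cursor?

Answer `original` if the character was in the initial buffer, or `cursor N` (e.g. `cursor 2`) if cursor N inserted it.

Answer: original

Derivation:
After op 1 (delete): buffer="xekkivg" (len 7), cursors c1@0 c2@6, authorship .......
After op 2 (insert('r')): buffer="rxekkivrg" (len 9), cursors c1@1 c2@8, authorship 1......2.
After op 3 (insert('f')): buffer="rfxekkivrfg" (len 11), cursors c1@2 c2@10, authorship 11......22.
After op 4 (add_cursor(0)): buffer="rfxekkivrfg" (len 11), cursors c3@0 c1@2 c2@10, authorship 11......22.
After op 5 (insert('k')): buffer="krfkxekkivrfkg" (len 14), cursors c3@1 c1@4 c2@13, authorship 3111......222.
After op 6 (move_right): buffer="krfkxekkivrfkg" (len 14), cursors c3@2 c1@5 c2@14, authorship 3111......222.
Authorship (.=original, N=cursor N): 3 1 1 1 . . . . . . 2 2 2 .
Index 4: author = original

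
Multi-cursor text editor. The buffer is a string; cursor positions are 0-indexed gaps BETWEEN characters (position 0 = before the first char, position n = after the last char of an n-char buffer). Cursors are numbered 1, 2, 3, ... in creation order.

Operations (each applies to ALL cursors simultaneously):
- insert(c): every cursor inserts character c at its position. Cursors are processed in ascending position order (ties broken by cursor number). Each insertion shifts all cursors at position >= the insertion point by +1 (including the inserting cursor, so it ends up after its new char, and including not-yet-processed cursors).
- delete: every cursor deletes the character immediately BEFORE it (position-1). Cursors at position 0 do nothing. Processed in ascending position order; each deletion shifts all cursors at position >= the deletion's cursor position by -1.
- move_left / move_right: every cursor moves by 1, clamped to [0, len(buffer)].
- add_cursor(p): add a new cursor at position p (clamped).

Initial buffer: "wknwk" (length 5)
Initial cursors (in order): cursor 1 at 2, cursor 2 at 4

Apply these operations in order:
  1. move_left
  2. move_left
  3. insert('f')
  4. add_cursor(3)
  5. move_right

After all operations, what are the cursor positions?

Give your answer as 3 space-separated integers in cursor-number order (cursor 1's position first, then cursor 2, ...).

Answer: 2 5 4

Derivation:
After op 1 (move_left): buffer="wknwk" (len 5), cursors c1@1 c2@3, authorship .....
After op 2 (move_left): buffer="wknwk" (len 5), cursors c1@0 c2@2, authorship .....
After op 3 (insert('f')): buffer="fwkfnwk" (len 7), cursors c1@1 c2@4, authorship 1..2...
After op 4 (add_cursor(3)): buffer="fwkfnwk" (len 7), cursors c1@1 c3@3 c2@4, authorship 1..2...
After op 5 (move_right): buffer="fwkfnwk" (len 7), cursors c1@2 c3@4 c2@5, authorship 1..2...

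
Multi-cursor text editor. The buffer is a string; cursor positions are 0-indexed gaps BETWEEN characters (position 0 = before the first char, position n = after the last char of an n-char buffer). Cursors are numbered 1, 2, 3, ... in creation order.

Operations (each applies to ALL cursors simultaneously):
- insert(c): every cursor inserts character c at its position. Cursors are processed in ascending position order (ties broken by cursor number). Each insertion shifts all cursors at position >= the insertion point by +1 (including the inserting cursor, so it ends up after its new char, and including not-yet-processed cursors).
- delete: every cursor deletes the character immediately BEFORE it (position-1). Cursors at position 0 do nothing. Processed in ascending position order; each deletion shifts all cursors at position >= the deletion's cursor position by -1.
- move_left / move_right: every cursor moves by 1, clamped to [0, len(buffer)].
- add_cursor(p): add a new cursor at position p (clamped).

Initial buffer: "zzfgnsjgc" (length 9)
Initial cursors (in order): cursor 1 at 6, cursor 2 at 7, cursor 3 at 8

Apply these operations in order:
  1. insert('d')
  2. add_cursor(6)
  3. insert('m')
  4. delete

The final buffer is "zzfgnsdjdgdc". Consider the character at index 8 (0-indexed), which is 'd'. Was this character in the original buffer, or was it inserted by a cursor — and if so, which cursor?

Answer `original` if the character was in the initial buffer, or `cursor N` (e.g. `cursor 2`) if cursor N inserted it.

After op 1 (insert('d')): buffer="zzfgnsdjdgdc" (len 12), cursors c1@7 c2@9 c3@11, authorship ......1.2.3.
After op 2 (add_cursor(6)): buffer="zzfgnsdjdgdc" (len 12), cursors c4@6 c1@7 c2@9 c3@11, authorship ......1.2.3.
After op 3 (insert('m')): buffer="zzfgnsmdmjdmgdmc" (len 16), cursors c4@7 c1@9 c2@12 c3@15, authorship ......411.22.33.
After op 4 (delete): buffer="zzfgnsdjdgdc" (len 12), cursors c4@6 c1@7 c2@9 c3@11, authorship ......1.2.3.
Authorship (.=original, N=cursor N): . . . . . . 1 . 2 . 3 .
Index 8: author = 2

Answer: cursor 2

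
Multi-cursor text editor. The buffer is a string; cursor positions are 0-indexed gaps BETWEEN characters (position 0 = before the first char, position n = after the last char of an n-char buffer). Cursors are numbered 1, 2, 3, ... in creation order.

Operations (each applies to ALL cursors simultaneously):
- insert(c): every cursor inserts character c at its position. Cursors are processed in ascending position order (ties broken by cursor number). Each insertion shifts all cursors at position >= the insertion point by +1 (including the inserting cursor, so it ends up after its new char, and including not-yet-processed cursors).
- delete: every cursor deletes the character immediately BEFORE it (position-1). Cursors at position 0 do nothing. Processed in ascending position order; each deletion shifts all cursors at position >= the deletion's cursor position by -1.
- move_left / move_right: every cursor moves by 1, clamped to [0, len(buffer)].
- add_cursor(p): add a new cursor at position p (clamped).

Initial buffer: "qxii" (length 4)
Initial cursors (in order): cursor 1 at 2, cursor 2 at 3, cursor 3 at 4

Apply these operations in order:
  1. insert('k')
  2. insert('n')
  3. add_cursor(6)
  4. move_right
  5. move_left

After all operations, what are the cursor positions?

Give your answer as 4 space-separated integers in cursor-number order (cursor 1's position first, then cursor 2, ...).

Answer: 4 7 9 6

Derivation:
After op 1 (insert('k')): buffer="qxkikik" (len 7), cursors c1@3 c2@5 c3@7, authorship ..1.2.3
After op 2 (insert('n')): buffer="qxkniknikn" (len 10), cursors c1@4 c2@7 c3@10, authorship ..11.22.33
After op 3 (add_cursor(6)): buffer="qxkniknikn" (len 10), cursors c1@4 c4@6 c2@7 c3@10, authorship ..11.22.33
After op 4 (move_right): buffer="qxkniknikn" (len 10), cursors c1@5 c4@7 c2@8 c3@10, authorship ..11.22.33
After op 5 (move_left): buffer="qxkniknikn" (len 10), cursors c1@4 c4@6 c2@7 c3@9, authorship ..11.22.33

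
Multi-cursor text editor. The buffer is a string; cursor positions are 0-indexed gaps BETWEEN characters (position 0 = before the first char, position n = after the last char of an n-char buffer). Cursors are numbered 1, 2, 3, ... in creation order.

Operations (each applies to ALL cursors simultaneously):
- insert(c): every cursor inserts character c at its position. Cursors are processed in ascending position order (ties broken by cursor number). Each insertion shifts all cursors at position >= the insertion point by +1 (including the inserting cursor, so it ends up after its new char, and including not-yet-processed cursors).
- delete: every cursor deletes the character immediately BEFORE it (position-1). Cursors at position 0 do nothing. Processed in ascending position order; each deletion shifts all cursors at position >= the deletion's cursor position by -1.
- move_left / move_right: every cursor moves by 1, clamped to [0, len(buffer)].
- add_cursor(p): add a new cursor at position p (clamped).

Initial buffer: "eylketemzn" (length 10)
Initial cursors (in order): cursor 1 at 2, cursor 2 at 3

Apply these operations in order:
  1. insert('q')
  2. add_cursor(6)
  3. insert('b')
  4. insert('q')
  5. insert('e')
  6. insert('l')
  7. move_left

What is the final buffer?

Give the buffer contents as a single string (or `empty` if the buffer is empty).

Answer: eyqbqellqbqelkbqeletemzn

Derivation:
After op 1 (insert('q')): buffer="eyqlqketemzn" (len 12), cursors c1@3 c2@5, authorship ..1.2.......
After op 2 (add_cursor(6)): buffer="eyqlqketemzn" (len 12), cursors c1@3 c2@5 c3@6, authorship ..1.2.......
After op 3 (insert('b')): buffer="eyqblqbkbetemzn" (len 15), cursors c1@4 c2@7 c3@9, authorship ..11.22.3......
After op 4 (insert('q')): buffer="eyqbqlqbqkbqetemzn" (len 18), cursors c1@5 c2@9 c3@12, authorship ..111.222.33......
After op 5 (insert('e')): buffer="eyqbqelqbqekbqeetemzn" (len 21), cursors c1@6 c2@11 c3@15, authorship ..1111.2222.333......
After op 6 (insert('l')): buffer="eyqbqellqbqelkbqeletemzn" (len 24), cursors c1@7 c2@13 c3@18, authorship ..11111.22222.3333......
After op 7 (move_left): buffer="eyqbqellqbqelkbqeletemzn" (len 24), cursors c1@6 c2@12 c3@17, authorship ..11111.22222.3333......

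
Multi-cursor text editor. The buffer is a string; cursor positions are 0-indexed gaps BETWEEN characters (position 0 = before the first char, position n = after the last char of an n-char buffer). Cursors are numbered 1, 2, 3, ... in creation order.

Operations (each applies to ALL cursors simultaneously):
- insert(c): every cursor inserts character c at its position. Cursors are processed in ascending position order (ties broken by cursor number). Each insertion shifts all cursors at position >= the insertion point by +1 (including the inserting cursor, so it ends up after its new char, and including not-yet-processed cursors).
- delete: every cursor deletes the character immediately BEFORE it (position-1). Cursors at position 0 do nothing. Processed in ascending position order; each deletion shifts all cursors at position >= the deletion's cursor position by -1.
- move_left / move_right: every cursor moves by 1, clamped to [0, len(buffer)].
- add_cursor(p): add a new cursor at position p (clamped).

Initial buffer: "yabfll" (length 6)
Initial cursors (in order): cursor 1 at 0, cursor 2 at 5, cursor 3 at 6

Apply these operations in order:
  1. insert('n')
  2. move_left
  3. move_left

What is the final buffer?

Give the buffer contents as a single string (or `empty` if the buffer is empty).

After op 1 (insert('n')): buffer="nyabflnln" (len 9), cursors c1@1 c2@7 c3@9, authorship 1.....2.3
After op 2 (move_left): buffer="nyabflnln" (len 9), cursors c1@0 c2@6 c3@8, authorship 1.....2.3
After op 3 (move_left): buffer="nyabflnln" (len 9), cursors c1@0 c2@5 c3@7, authorship 1.....2.3

Answer: nyabflnln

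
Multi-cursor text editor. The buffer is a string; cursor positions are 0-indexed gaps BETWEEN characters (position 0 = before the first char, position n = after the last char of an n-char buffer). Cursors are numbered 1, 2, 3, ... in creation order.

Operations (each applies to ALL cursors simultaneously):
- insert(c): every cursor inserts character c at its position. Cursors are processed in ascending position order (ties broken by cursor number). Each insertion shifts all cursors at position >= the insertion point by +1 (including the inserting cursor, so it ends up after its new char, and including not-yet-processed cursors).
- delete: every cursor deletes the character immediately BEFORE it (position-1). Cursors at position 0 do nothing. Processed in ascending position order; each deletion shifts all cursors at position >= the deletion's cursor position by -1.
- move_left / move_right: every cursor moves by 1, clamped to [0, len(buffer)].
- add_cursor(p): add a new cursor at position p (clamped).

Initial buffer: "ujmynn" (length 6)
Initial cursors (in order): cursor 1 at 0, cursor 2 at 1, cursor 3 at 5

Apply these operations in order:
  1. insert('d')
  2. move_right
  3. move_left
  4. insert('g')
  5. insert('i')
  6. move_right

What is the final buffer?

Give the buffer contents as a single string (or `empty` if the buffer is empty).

After op 1 (insert('d')): buffer="dudjmyndn" (len 9), cursors c1@1 c2@3 c3@8, authorship 1.2....3.
After op 2 (move_right): buffer="dudjmyndn" (len 9), cursors c1@2 c2@4 c3@9, authorship 1.2....3.
After op 3 (move_left): buffer="dudjmyndn" (len 9), cursors c1@1 c2@3 c3@8, authorship 1.2....3.
After op 4 (insert('g')): buffer="dgudgjmyndgn" (len 12), cursors c1@2 c2@5 c3@11, authorship 11.22....33.
After op 5 (insert('i')): buffer="dgiudgijmyndgin" (len 15), cursors c1@3 c2@7 c3@14, authorship 111.222....333.
After op 6 (move_right): buffer="dgiudgijmyndgin" (len 15), cursors c1@4 c2@8 c3@15, authorship 111.222....333.

Answer: dgiudgijmyndgin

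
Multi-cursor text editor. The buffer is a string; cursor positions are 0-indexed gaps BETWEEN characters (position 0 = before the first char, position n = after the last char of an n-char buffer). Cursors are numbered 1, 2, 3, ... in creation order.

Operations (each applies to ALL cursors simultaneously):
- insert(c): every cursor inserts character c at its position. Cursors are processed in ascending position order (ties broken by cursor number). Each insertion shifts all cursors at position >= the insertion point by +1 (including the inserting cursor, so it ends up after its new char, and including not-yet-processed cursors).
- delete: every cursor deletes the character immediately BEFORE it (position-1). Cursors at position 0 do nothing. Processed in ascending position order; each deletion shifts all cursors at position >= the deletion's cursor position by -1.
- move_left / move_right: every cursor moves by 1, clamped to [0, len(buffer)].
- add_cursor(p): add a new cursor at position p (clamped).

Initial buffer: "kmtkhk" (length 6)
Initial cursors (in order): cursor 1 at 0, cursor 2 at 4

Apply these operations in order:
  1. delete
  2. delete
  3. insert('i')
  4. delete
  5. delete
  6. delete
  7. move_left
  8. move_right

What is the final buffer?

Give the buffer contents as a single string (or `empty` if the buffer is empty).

Answer: hk

Derivation:
After op 1 (delete): buffer="kmthk" (len 5), cursors c1@0 c2@3, authorship .....
After op 2 (delete): buffer="kmhk" (len 4), cursors c1@0 c2@2, authorship ....
After op 3 (insert('i')): buffer="ikmihk" (len 6), cursors c1@1 c2@4, authorship 1..2..
After op 4 (delete): buffer="kmhk" (len 4), cursors c1@0 c2@2, authorship ....
After op 5 (delete): buffer="khk" (len 3), cursors c1@0 c2@1, authorship ...
After op 6 (delete): buffer="hk" (len 2), cursors c1@0 c2@0, authorship ..
After op 7 (move_left): buffer="hk" (len 2), cursors c1@0 c2@0, authorship ..
After op 8 (move_right): buffer="hk" (len 2), cursors c1@1 c2@1, authorship ..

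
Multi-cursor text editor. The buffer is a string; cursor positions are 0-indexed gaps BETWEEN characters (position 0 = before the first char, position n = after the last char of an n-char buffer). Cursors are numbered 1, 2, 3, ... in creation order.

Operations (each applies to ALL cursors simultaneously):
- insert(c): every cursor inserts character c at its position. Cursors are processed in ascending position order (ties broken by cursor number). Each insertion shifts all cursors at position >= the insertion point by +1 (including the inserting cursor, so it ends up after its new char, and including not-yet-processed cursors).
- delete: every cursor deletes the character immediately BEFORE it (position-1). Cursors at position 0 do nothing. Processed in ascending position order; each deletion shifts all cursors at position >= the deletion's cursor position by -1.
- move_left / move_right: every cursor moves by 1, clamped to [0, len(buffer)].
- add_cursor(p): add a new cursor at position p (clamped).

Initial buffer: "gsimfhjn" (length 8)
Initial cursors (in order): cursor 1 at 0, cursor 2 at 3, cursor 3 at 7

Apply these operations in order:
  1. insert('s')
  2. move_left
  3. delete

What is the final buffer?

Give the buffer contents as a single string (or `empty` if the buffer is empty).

After op 1 (insert('s')): buffer="sgsismfhjsn" (len 11), cursors c1@1 c2@5 c3@10, authorship 1...2....3.
After op 2 (move_left): buffer="sgsismfhjsn" (len 11), cursors c1@0 c2@4 c3@9, authorship 1...2....3.
After op 3 (delete): buffer="sgssmfhsn" (len 9), cursors c1@0 c2@3 c3@7, authorship 1..2...3.

Answer: sgssmfhsn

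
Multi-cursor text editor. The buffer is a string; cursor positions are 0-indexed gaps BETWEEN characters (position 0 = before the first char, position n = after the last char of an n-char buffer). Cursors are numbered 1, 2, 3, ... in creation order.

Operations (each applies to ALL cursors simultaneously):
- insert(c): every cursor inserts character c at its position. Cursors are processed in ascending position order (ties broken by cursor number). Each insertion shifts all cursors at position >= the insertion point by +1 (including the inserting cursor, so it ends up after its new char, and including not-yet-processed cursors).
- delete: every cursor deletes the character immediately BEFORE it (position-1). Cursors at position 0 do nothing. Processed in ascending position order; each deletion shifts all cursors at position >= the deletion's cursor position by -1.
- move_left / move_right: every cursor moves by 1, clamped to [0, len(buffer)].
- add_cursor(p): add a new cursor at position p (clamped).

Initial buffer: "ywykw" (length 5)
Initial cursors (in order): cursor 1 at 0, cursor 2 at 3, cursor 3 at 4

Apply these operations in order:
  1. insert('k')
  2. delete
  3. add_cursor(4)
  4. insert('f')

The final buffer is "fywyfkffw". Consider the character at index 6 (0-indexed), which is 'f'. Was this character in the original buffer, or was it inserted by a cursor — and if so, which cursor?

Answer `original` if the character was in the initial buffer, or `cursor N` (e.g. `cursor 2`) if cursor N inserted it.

Answer: cursor 3

Derivation:
After op 1 (insert('k')): buffer="kywykkkw" (len 8), cursors c1@1 c2@5 c3@7, authorship 1...2.3.
After op 2 (delete): buffer="ywykw" (len 5), cursors c1@0 c2@3 c3@4, authorship .....
After op 3 (add_cursor(4)): buffer="ywykw" (len 5), cursors c1@0 c2@3 c3@4 c4@4, authorship .....
After op 4 (insert('f')): buffer="fywyfkffw" (len 9), cursors c1@1 c2@5 c3@8 c4@8, authorship 1...2.34.
Authorship (.=original, N=cursor N): 1 . . . 2 . 3 4 .
Index 6: author = 3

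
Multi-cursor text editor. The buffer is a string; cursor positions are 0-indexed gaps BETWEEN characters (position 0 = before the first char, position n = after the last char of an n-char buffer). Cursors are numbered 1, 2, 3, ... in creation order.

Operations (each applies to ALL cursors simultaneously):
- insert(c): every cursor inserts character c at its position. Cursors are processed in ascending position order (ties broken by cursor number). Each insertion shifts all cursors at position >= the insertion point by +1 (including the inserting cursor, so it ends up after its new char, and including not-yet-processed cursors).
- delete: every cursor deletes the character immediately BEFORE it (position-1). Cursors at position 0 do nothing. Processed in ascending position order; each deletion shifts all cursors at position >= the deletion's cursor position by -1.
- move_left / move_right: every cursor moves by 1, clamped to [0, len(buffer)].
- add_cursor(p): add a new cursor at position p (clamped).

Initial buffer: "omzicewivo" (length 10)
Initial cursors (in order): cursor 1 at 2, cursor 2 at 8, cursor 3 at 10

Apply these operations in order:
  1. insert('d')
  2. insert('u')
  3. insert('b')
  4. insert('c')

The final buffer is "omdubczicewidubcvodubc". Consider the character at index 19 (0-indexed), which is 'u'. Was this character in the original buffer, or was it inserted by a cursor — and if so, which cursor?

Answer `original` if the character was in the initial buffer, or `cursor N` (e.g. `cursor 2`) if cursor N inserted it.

After op 1 (insert('d')): buffer="omdzicewidvod" (len 13), cursors c1@3 c2@10 c3@13, authorship ..1......2..3
After op 2 (insert('u')): buffer="omduzicewiduvodu" (len 16), cursors c1@4 c2@12 c3@16, authorship ..11......22..33
After op 3 (insert('b')): buffer="omdubzicewidubvodub" (len 19), cursors c1@5 c2@14 c3@19, authorship ..111......222..333
After op 4 (insert('c')): buffer="omdubczicewidubcvodubc" (len 22), cursors c1@6 c2@16 c3@22, authorship ..1111......2222..3333
Authorship (.=original, N=cursor N): . . 1 1 1 1 . . . . . . 2 2 2 2 . . 3 3 3 3
Index 19: author = 3

Answer: cursor 3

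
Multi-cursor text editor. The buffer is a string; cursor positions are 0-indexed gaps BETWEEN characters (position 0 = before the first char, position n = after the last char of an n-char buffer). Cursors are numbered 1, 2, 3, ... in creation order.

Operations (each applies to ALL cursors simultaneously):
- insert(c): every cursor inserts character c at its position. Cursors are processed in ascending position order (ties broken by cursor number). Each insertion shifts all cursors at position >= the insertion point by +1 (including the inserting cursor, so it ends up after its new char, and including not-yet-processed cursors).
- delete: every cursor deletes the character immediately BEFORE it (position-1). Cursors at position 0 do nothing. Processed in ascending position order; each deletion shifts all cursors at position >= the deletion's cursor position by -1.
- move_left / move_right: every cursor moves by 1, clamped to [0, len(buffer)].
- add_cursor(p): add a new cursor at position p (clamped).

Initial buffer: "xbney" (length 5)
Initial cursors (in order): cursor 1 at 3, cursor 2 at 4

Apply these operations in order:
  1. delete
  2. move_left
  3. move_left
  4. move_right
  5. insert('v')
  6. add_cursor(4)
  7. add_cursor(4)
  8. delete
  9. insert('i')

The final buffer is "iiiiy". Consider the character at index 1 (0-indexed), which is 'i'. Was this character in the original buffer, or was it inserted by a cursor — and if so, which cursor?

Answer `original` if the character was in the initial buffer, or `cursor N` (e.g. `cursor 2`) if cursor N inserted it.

Answer: cursor 2

Derivation:
After op 1 (delete): buffer="xby" (len 3), cursors c1@2 c2@2, authorship ...
After op 2 (move_left): buffer="xby" (len 3), cursors c1@1 c2@1, authorship ...
After op 3 (move_left): buffer="xby" (len 3), cursors c1@0 c2@0, authorship ...
After op 4 (move_right): buffer="xby" (len 3), cursors c1@1 c2@1, authorship ...
After op 5 (insert('v')): buffer="xvvby" (len 5), cursors c1@3 c2@3, authorship .12..
After op 6 (add_cursor(4)): buffer="xvvby" (len 5), cursors c1@3 c2@3 c3@4, authorship .12..
After op 7 (add_cursor(4)): buffer="xvvby" (len 5), cursors c1@3 c2@3 c3@4 c4@4, authorship .12..
After op 8 (delete): buffer="y" (len 1), cursors c1@0 c2@0 c3@0 c4@0, authorship .
After op 9 (insert('i')): buffer="iiiiy" (len 5), cursors c1@4 c2@4 c3@4 c4@4, authorship 1234.
Authorship (.=original, N=cursor N): 1 2 3 4 .
Index 1: author = 2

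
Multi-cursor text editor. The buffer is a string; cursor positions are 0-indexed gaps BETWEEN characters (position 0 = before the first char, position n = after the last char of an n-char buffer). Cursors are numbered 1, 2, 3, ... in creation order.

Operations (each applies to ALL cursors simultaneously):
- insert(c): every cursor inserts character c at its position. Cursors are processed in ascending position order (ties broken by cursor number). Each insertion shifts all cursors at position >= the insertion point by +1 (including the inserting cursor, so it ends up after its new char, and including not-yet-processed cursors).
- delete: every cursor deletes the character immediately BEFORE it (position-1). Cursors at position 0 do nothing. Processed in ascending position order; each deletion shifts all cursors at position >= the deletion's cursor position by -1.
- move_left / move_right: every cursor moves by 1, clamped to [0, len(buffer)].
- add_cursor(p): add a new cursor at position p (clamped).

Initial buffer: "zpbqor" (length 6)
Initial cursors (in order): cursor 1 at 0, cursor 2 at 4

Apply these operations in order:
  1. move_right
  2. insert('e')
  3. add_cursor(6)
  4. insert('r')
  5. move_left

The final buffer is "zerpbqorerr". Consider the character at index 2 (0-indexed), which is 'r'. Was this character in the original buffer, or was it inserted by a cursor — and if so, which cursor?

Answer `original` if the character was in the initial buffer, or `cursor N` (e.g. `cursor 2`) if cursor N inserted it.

Answer: cursor 1

Derivation:
After op 1 (move_right): buffer="zpbqor" (len 6), cursors c1@1 c2@5, authorship ......
After op 2 (insert('e')): buffer="zepbqoer" (len 8), cursors c1@2 c2@7, authorship .1....2.
After op 3 (add_cursor(6)): buffer="zepbqoer" (len 8), cursors c1@2 c3@6 c2@7, authorship .1....2.
After op 4 (insert('r')): buffer="zerpbqorerr" (len 11), cursors c1@3 c3@8 c2@10, authorship .11....322.
After op 5 (move_left): buffer="zerpbqorerr" (len 11), cursors c1@2 c3@7 c2@9, authorship .11....322.
Authorship (.=original, N=cursor N): . 1 1 . . . . 3 2 2 .
Index 2: author = 1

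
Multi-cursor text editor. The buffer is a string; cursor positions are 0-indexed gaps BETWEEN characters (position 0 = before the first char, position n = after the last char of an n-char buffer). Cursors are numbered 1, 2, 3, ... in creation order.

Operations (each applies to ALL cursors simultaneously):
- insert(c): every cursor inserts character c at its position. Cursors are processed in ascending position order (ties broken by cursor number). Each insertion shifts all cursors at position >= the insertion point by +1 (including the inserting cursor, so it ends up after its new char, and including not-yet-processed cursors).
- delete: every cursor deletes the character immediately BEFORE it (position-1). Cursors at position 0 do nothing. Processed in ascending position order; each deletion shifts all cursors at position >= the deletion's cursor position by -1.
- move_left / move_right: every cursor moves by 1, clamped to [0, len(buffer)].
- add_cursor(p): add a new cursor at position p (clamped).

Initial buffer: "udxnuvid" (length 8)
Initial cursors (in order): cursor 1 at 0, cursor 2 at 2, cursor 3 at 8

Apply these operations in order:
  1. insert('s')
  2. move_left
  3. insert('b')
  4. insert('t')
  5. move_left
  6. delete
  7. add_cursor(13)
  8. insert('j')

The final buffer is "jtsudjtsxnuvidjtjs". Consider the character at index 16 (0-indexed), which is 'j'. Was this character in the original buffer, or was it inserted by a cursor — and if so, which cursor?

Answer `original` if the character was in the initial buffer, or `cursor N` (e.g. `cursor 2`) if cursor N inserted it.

Answer: cursor 4

Derivation:
After op 1 (insert('s')): buffer="sudsxnuvids" (len 11), cursors c1@1 c2@4 c3@11, authorship 1..2......3
After op 2 (move_left): buffer="sudsxnuvids" (len 11), cursors c1@0 c2@3 c3@10, authorship 1..2......3
After op 3 (insert('b')): buffer="bsudbsxnuvidbs" (len 14), cursors c1@1 c2@5 c3@13, authorship 11..22......33
After op 4 (insert('t')): buffer="btsudbtsxnuvidbts" (len 17), cursors c1@2 c2@7 c3@16, authorship 111..222......333
After op 5 (move_left): buffer="btsudbtsxnuvidbts" (len 17), cursors c1@1 c2@6 c3@15, authorship 111..222......333
After op 6 (delete): buffer="tsudtsxnuvidts" (len 14), cursors c1@0 c2@4 c3@12, authorship 11..22......33
After op 7 (add_cursor(13)): buffer="tsudtsxnuvidts" (len 14), cursors c1@0 c2@4 c3@12 c4@13, authorship 11..22......33
After op 8 (insert('j')): buffer="jtsudjtsxnuvidjtjs" (len 18), cursors c1@1 c2@6 c3@15 c4@17, authorship 111..222......3343
Authorship (.=original, N=cursor N): 1 1 1 . . 2 2 2 . . . . . . 3 3 4 3
Index 16: author = 4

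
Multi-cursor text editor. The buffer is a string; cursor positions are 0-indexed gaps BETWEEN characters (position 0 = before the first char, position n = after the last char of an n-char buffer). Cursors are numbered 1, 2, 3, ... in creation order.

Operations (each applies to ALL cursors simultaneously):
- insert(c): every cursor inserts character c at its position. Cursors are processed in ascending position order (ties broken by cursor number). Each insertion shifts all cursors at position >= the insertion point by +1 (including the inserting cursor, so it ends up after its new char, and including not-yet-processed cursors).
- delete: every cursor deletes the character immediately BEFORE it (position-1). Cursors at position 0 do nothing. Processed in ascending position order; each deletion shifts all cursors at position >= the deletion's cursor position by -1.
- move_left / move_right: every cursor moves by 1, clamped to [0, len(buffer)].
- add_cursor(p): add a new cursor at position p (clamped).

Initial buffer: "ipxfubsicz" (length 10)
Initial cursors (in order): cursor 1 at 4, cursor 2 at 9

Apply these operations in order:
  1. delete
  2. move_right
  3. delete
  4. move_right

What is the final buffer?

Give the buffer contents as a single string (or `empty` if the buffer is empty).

After op 1 (delete): buffer="ipxubsiz" (len 8), cursors c1@3 c2@7, authorship ........
After op 2 (move_right): buffer="ipxubsiz" (len 8), cursors c1@4 c2@8, authorship ........
After op 3 (delete): buffer="ipxbsi" (len 6), cursors c1@3 c2@6, authorship ......
After op 4 (move_right): buffer="ipxbsi" (len 6), cursors c1@4 c2@6, authorship ......

Answer: ipxbsi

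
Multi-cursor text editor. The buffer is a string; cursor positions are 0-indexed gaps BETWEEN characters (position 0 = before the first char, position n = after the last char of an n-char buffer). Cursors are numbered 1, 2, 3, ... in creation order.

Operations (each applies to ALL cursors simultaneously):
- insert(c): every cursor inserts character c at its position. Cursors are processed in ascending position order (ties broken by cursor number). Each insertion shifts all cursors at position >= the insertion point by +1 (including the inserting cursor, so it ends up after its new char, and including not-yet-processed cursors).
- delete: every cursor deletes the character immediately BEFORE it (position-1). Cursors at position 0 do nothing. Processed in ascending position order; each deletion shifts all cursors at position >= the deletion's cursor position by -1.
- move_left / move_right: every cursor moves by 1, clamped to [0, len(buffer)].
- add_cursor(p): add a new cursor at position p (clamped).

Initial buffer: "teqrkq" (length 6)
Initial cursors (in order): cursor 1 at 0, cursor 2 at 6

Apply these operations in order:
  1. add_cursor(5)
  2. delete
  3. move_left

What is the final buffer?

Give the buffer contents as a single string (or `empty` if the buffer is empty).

Answer: teqr

Derivation:
After op 1 (add_cursor(5)): buffer="teqrkq" (len 6), cursors c1@0 c3@5 c2@6, authorship ......
After op 2 (delete): buffer="teqr" (len 4), cursors c1@0 c2@4 c3@4, authorship ....
After op 3 (move_left): buffer="teqr" (len 4), cursors c1@0 c2@3 c3@3, authorship ....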